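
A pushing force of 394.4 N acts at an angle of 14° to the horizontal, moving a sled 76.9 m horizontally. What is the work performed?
W = F·d·cosθ = (394.4)(76.9)cos(14°) = 29430 J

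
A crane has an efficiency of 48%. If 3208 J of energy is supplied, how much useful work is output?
W_out = η·W_in = 0.48·3208 = 1539.84 J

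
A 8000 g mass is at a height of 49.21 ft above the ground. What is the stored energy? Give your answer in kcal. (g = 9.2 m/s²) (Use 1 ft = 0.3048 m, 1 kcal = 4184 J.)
Convert to SI: m = 8.0 kg, h = 14.9992 m
PE = mgh = (8.0)(9.2)(14.9992) = 1103.94 J = 0.2638 kcal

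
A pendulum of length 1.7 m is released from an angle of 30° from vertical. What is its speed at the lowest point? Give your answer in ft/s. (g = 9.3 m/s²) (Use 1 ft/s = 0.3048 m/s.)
h = L(1 − cosθ) = 1.7(1 − cos30°) = 0.227757 m
v = √(2gh) = √(2·9.3·0.227757) = 2.05822 m/s = 6.753 ft/s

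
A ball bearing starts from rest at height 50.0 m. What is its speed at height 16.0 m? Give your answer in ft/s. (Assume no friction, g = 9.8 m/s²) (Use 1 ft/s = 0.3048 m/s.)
mgh₁ = mgh₂ + ½mv² ⇒ v = √(2g(h₁−h₂)) = √(2·9.8·34.0) = 25.8147 m/s = 84.69 ft/s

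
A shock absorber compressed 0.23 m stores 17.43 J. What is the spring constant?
k = 2·PE/x² = 2·17.43/(0.23)² = 659.0 N/m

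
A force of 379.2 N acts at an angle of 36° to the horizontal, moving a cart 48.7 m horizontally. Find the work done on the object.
W = F·d·cosθ = (379.2)(48.7)cos(36°) = 14940 J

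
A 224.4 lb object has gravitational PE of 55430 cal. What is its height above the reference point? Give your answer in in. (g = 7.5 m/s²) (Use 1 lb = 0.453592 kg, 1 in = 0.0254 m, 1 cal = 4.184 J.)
Convert to SI: m = 101.786 kg, PE = 231919 J
h = PE/(mg) = 231919/(101.786·7.5) = 303.799 m = 11960 in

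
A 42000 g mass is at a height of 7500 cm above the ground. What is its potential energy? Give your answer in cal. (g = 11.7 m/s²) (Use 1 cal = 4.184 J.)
Convert to SI: m = 42.0 kg, h = 75.0 m
PE = mgh = (42.0)(11.7)(75.0) = 36855.0 J = 8809 cal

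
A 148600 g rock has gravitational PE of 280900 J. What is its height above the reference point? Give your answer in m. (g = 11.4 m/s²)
Convert to SI: m = 148.6 kg, PE = 280900 J
h = PE/(mg) = 280900/(148.6·11.4) = 165.8 m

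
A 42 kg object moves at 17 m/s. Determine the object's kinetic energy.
KE = ½mv² = ½(42)(17)² = 6069.0 J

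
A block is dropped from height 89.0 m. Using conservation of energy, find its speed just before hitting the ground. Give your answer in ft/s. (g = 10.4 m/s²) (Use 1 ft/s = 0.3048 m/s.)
mgh = ½mv² ⇒ v = √(2gh) = √(2·10.4·89.0) = 43.0256 m/s = 141.2 ft/s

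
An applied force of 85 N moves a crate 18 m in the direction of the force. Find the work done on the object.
W = F·d = (85)(18) = 1530 J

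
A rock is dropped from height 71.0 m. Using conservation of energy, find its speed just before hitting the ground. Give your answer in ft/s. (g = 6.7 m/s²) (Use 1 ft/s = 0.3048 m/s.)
mgh = ½mv² ⇒ v = √(2gh) = √(2·6.7·71.0) = 30.8448 m/s = 101.2 ft/s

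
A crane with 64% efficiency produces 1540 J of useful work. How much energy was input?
W_in = W_out/η = 1540/0.64 = 2406 J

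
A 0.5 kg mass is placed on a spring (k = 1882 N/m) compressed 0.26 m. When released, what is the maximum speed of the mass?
½kx² = ½mv² ⇒ v = x√(k/m) = (0.26)√(1882/0.5) = 15.95 m/s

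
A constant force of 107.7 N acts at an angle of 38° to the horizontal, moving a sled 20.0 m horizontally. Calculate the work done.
W = F·d·cosθ = (107.7)(20.0)cos(38°) = 1697 J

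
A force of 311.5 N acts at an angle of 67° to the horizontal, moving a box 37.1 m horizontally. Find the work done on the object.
W = F·d·cosθ = (311.5)(37.1)cos(67°) = 4516 J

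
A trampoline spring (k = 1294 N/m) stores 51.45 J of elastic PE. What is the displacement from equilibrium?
x = √(2·PE/k) = √(2·51.45/1294) = 0.282 m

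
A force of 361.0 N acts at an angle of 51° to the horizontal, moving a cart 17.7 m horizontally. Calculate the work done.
W = F·d·cosθ = (361.0)(17.7)cos(51°) = 4021 J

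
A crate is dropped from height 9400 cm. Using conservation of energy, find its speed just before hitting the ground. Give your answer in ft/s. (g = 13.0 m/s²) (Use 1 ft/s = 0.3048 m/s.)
Convert to SI: h = 94.0 m
mgh = ½mv² ⇒ v = √(2gh) = √(2·13.0·94.0) = 49.4368 m/s = 162.2 ft/s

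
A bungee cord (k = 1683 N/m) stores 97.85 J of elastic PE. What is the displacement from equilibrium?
x = √(2·PE/k) = √(2·97.85/1683) = 0.341 m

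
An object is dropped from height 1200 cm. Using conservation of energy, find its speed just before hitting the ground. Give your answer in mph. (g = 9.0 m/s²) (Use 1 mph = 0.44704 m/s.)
Convert to SI: h = 12.0 m
mgh = ½mv² ⇒ v = √(2gh) = √(2·9.0·12.0) = 14.6969 m/s = 32.88 mph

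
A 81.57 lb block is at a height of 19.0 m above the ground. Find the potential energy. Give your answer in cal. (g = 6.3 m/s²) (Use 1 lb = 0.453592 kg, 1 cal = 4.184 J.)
Convert to SI: m = 36.9995 kg, h = 19.0 m
PE = mgh = (36.9995)(6.3)(19.0) = 4428.84 J = 1059 cal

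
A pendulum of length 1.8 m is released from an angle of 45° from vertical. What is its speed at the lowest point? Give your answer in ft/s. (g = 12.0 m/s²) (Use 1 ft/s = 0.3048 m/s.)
h = L(1 − cosθ) = 1.8(1 − cos45°) = 0.527208 m
v = √(2gh) = √(2·12.0·0.527208) = 3.5571 m/s = 11.67 ft/s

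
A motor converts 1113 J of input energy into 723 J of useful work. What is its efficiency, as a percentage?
η = W_out/W_in = 723/1113 = 64.96%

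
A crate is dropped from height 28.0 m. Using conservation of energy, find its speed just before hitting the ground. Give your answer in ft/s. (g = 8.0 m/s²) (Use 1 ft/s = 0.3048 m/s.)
mgh = ½mv² ⇒ v = √(2gh) = √(2·8.0·28.0) = 21.166 m/s = 69.44 ft/s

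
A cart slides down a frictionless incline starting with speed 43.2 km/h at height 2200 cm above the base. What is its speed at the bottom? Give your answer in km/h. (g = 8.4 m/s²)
Convert to SI: v₀ = 12.0 m/s, h = 22.0 m
½mv₀² + mgh = ½mv² ⇒ v = √(v₀² + 2gh) = √(12.0² + 2·8.4·22.0) = 22.6627 m/s = 81.59 km/h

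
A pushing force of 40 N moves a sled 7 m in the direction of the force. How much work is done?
W = F·d = (40)(7) = 280.0 J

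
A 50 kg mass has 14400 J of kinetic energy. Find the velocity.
v = √(2·KE/m) = √(2·14400/50) = 24.0 m/s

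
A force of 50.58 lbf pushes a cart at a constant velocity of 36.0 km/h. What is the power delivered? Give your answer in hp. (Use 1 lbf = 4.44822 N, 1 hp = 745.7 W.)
Convert to SI: F = 224.991 N, v = 10.0 m/s
P = Fv = (224.991)(10.0) = 2249.91 W = 3.017 hp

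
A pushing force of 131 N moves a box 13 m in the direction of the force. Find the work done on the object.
W = F·d = (131)(13) = 1703 J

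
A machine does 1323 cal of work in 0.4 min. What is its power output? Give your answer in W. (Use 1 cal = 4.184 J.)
Convert to SI: W = 5535.43 J, t = 24.0 s
P = W/t = 5535.43/24.0 = 230.6 W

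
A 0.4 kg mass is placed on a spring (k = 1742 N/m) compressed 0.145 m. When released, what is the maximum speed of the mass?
½kx² = ½mv² ⇒ v = x√(k/m) = (0.145)√(1742/0.4) = 9.569 m/s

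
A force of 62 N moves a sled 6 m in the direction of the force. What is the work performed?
W = F·d = (62)(6) = 372.0 J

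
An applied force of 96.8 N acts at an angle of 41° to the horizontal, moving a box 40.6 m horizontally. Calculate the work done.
W = F·d·cosθ = (96.8)(40.6)cos(41°) = 2966 J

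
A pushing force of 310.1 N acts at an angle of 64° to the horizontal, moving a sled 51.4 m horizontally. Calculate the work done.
W = F·d·cosθ = (310.1)(51.4)cos(64°) = 6987 J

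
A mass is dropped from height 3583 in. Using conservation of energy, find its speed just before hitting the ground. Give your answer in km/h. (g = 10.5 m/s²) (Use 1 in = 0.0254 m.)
Convert to SI: h = 91.0082 m
mgh = ½mv² ⇒ v = √(2gh) = √(2·10.5·91.0082) = 43.717 m/s = 157.4 km/h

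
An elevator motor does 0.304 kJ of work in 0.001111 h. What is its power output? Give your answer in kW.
Convert to SI: W = 304.0 J, t = 3.9996 s
P = W/t = 304.0/3.9996 = 76.0076 W = 0.07601 kW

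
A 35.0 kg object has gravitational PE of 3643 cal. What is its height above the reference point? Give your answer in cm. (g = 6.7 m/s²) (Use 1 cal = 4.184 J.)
Convert to SI: m = 35.0 kg, PE = 15242.3 J
h = PE/(mg) = 15242.3/(35.0·6.7) = 64.9992 m = 6500 cm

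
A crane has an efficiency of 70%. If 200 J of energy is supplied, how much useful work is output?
W_out = η·W_in = 0.7·200 = 140.0 J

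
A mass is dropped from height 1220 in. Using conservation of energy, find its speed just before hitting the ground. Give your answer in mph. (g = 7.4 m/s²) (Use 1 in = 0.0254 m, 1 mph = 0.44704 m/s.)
Convert to SI: h = 30.988 m
mgh = ½mv² ⇒ v = √(2gh) = √(2·7.4·30.988) = 21.4155 m/s = 47.91 mph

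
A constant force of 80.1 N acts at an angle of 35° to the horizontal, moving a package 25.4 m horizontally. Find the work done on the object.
W = F·d·cosθ = (80.1)(25.4)cos(35°) = 1667 J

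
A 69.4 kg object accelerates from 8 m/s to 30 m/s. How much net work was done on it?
W = ΔKE = ½m(v₂² − v₁²) = ½(69.4)(30² − 8²) = 29009.2 J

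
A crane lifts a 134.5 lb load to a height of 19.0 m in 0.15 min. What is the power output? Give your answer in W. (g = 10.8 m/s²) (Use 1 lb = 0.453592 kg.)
Convert to SI: m = 61.0081 kg, h = 19.0 m, t = 9.0 s
P = mgh/t = (61.0081)(10.8)(19.0)/9.0 = 1391 W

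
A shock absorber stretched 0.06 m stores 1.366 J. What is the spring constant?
k = 2·PE/x² = 2·1.366/(0.06)² = 758.9 N/m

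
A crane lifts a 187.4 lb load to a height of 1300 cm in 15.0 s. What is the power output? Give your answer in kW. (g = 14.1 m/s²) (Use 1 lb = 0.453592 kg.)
Convert to SI: m = 85.0031 kg, h = 13.0 m, t = 15.0 s
P = mgh/t = (85.0031)(14.1)(13.0)/15.0 = 1038.74 W = 1.039 kW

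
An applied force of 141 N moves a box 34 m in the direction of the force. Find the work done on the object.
W = F·d = (141)(34) = 4794 J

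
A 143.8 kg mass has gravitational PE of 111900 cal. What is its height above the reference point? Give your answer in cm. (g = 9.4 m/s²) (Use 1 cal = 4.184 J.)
Convert to SI: m = 143.8 kg, PE = 468190 J
h = PE/(mg) = 468190/(143.8·9.4) = 346.366 m = 34640 cm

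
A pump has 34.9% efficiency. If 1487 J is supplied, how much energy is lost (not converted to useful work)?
W_lost = W_in(1 − η) = 1487·(1 − 0.349) = 968.0 J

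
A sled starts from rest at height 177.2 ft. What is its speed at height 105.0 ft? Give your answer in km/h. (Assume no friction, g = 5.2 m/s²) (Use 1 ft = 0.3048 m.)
Convert to SI: h₁−h₂ = 22.0066 m
mgh₁ = mgh₂ + ½mv² ⇒ v = √(2g(h₁−h₂)) = √(2·5.2·22.0066) = 15.1284 m/s = 54.46 km/h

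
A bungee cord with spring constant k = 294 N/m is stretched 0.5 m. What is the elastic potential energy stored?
PE = ½kx² = ½(294)(0.5)² = 36.75 J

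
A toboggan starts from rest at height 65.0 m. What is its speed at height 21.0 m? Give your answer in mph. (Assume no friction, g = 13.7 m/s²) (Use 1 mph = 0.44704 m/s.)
mgh₁ = mgh₂ + ½mv² ⇒ v = √(2g(h₁−h₂)) = √(2·13.7·44.0) = 34.7218 m/s = 77.67 mph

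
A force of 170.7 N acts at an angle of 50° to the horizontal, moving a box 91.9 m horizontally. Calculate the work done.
W = F·d·cosθ = (170.7)(91.9)cos(50°) = 10080 J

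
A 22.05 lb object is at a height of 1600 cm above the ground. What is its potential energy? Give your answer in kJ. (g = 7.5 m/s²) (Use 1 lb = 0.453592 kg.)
Convert to SI: m = 10.0017 kg, h = 16.0 m
PE = mgh = (10.0017)(7.5)(16.0) = 1200.2 J = 1.2 kJ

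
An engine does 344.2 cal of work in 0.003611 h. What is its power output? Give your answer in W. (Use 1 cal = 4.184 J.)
Convert to SI: W = 1440.13 J, t = 12.9996 s
P = W/t = 1440.13/12.9996 = 110.8 W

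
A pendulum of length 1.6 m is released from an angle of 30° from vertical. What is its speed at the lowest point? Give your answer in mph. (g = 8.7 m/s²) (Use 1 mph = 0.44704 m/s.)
h = L(1 − cosθ) = 1.6(1 − cos30°) = 0.214359 m
v = √(2gh) = √(2·8.7·0.214359) = 1.93128 m/s = 4.32 mph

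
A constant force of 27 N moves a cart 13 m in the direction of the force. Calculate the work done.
W = F·d = (27)(13) = 351.0 J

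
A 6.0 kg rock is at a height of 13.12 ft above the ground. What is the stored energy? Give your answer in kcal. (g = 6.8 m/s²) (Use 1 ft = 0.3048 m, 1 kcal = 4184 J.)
Convert to SI: m = 6.0 kg, h = 3.99898 m
PE = mgh = (6.0)(6.8)(3.99898) = 163.158 J = 0.039 kcal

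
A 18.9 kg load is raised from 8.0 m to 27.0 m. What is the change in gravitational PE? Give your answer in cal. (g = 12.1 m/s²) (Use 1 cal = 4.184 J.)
ΔPE = mgΔh = (18.9)(12.1)(19.0) = 4345.11 J = 1039 cal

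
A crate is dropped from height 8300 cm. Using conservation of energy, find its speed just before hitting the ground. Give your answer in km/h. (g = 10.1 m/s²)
Convert to SI: h = 83.0 m
mgh = ½mv² ⇒ v = √(2gh) = √(2·10.1·83.0) = 40.9463 m/s = 147.4 km/h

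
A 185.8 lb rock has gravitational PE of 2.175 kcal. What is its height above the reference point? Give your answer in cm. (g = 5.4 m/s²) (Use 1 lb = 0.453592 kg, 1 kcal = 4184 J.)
Convert to SI: m = 84.2774 kg, PE = 9100.2 J
h = PE/(mg) = 9100.2/(84.2774·5.4) = 19.9961 m = 2000 cm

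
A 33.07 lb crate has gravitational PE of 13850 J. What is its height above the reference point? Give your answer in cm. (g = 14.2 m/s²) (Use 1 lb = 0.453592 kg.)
Convert to SI: m = 15.0003 kg, PE = 13850.0 J
h = PE/(mg) = 13850.0/(15.0003·14.2) = 65.0222 m = 6502 cm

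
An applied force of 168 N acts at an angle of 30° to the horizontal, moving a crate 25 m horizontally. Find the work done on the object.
W = F·d·cosθ = (168)(25)cos(30°) = 3637 J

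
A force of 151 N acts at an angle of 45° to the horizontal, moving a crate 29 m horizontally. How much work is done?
W = F·d·cosθ = (151)(29)cos(45°) = 3096 J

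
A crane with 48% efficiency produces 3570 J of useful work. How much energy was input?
W_in = W_out/η = 3570/0.48 = 7438 J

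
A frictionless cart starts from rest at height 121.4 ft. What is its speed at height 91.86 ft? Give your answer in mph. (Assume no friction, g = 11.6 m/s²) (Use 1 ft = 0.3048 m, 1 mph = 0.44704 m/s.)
Convert to SI: h₁−h₂ = 9.00379 m
mgh₁ = mgh₂ + ½mv² ⇒ v = √(2g(h₁−h₂)) = √(2·11.6·9.00379) = 14.453 m/s = 32.33 mph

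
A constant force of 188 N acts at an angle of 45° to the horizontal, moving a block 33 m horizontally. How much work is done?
W = F·d·cosθ = (188)(33)cos(45°) = 4387 J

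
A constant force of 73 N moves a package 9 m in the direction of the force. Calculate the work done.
W = F·d = (73)(9) = 657.0 J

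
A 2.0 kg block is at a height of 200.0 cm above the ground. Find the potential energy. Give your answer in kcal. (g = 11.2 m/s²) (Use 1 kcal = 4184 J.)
Convert to SI: m = 2.0 kg, h = 2.0 m
PE = mgh = (2.0)(11.2)(2.0) = 44.8 J = 0.01071 kcal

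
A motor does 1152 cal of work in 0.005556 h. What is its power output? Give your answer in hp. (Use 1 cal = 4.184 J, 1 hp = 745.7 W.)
Convert to SI: W = 4819.97 J, t = 20.0016 s
P = W/t = 4819.97/20.0016 = 240.979 W = 0.3232 hp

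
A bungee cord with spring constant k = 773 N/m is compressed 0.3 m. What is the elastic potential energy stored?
PE = ½kx² = ½(773)(0.3)² = 34.79 J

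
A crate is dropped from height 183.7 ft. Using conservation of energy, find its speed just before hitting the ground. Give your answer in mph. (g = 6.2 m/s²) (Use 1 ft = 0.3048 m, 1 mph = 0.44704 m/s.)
Convert to SI: h = 55.9918 m
mgh = ½mv² ⇒ v = √(2gh) = √(2·6.2·55.9918) = 26.3495 m/s = 58.94 mph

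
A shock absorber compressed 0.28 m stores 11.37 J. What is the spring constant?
k = 2·PE/x² = 2·11.37/(0.28)² = 290.1 N/m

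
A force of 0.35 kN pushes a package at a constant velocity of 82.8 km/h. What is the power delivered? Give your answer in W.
Convert to SI: F = 350.0 N, v = 23.0 m/s
P = Fv = (350.0)(23.0) = 8050 W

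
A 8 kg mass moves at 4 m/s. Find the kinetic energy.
KE = ½mv² = ½(8)(4)² = 64.0 J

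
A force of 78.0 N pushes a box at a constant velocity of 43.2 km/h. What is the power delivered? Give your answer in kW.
Convert to SI: F = 78.0 N, v = 12.0 m/s
P = Fv = (78.0)(12.0) = 936.0 W = 0.936 kW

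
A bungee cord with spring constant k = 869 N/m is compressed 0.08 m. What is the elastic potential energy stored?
PE = ½kx² = ½(869)(0.08)² = 2.781 J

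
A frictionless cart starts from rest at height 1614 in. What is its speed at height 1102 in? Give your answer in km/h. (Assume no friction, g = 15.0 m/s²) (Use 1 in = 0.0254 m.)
Convert to SI: h₁−h₂ = 13.0048 m
mgh₁ = mgh₂ + ½mv² ⇒ v = √(2g(h₁−h₂)) = √(2·15.0·13.0048) = 19.7521 m/s = 71.11 km/h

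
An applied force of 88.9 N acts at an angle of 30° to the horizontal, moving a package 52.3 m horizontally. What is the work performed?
W = F·d·cosθ = (88.9)(52.3)cos(30°) = 4027 J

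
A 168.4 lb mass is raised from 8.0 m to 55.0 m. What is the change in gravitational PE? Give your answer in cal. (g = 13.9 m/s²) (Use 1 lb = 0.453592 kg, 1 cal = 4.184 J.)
Convert to SI: m = 76.3849 kg, Δh = 47.0 m
ΔPE = mgΔh = (76.3849)(13.9)(47.0) = 49902.3 J = 11930 cal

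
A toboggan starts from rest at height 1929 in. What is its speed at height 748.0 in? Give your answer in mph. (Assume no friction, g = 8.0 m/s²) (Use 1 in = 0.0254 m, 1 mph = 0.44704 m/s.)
Convert to SI: h₁−h₂ = 29.9974 m
mgh₁ = mgh₂ + ½mv² ⇒ v = √(2g(h₁−h₂)) = √(2·8.0·29.9974) = 21.908 m/s = 49.01 mph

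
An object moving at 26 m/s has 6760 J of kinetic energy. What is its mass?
m = 2·KE/v² = 2·6760/(26)² = 20.0 kg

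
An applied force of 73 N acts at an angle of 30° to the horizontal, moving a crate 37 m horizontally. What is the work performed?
W = F·d·cosθ = (73)(37)cos(30°) = 2339 J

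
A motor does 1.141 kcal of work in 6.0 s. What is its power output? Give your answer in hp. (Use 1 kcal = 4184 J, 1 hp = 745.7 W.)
Convert to SI: W = 4773.94 J, t = 6.0 s
P = W/t = 4773.94/6.0 = 795.657 W = 1.067 hp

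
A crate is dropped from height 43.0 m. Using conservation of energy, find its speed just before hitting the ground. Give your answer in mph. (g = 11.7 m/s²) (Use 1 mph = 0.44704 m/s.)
mgh = ½mv² ⇒ v = √(2gh) = √(2·11.7·43.0) = 31.7207 m/s = 70.96 mph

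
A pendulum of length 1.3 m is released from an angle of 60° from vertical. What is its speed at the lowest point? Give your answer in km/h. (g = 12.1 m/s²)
h = L(1 − cosθ) = 1.3(1 − cos60°) = 0.65 m
v = √(2gh) = √(2·12.1·0.65) = 3.96611 m/s = 14.28 km/h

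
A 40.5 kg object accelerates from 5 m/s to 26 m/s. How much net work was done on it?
W = ΔKE = ½m(v₂² − v₁²) = ½(40.5)(26² − 5²) = 13182.75 J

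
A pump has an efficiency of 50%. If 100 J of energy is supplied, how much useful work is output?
W_out = η·W_in = 0.5·100 = 50.0 J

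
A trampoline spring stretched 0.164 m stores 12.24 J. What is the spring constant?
k = 2·PE/x² = 2·12.24/(0.164)² = 910.2 N/m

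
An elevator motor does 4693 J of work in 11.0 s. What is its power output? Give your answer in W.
P = W/t = 4693.0/11.0 = 426.6 W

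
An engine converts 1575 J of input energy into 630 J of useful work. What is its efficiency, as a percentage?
η = W_out/W_in = 630/1575 = 40.0%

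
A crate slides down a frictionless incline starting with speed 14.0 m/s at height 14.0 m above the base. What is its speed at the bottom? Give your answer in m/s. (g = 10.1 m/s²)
½mv₀² + mgh = ½mv² ⇒ v = √(v₀² + 2gh) = √(14.0² + 2·10.1·14.0) = 21.88 m/s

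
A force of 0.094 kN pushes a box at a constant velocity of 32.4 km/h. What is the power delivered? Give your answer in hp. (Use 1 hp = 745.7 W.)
Convert to SI: F = 94.0 N, v = 9.0 m/s
P = Fv = (94.0)(9.0) = 846.0 W = 1.135 hp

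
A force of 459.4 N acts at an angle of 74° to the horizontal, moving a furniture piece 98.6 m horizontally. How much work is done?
W = F·d·cosθ = (459.4)(98.6)cos(74°) = 12490 J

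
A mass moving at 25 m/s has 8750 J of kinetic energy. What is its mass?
m = 2·KE/v² = 2·8750/(25)² = 28.0 kg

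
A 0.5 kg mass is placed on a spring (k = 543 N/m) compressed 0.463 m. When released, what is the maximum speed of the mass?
½kx² = ½mv² ⇒ v = x√(k/m) = (0.463)√(543/0.5) = 15.26 m/s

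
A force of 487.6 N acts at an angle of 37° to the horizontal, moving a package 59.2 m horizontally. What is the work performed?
W = F·d·cosθ = (487.6)(59.2)cos(37°) = 23050 J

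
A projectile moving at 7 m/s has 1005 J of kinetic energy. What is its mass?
m = 2·KE/v² = 2·1005/(7)² = 41.02 kg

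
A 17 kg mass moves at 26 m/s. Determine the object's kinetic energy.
KE = ½mv² = ½(17)(26)² = 5746.0 J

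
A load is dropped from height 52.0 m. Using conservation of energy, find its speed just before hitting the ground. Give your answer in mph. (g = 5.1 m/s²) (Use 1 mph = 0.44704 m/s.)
mgh = ½mv² ⇒ v = √(2gh) = √(2·5.1·52.0) = 23.0304 m/s = 51.52 mph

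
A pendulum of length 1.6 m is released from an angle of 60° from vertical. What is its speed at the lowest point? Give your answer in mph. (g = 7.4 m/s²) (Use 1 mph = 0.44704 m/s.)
h = L(1 − cosθ) = 1.6(1 − cos60°) = 0.8 m
v = √(2gh) = √(2·7.4·0.8) = 3.44093 m/s = 7.697 mph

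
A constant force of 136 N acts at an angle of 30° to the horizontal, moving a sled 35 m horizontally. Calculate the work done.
W = F·d·cosθ = (136)(35)cos(30°) = 4122 J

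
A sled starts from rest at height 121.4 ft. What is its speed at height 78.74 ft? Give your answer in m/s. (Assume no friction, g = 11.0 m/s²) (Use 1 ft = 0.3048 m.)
Convert to SI: h₁−h₂ = 13.0028 m
mgh₁ = mgh₂ + ½mv² ⇒ v = √(2g(h₁−h₂)) = √(2·11.0·13.0028) = 16.91 m/s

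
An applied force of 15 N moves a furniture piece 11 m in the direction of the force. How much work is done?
W = F·d = (15)(11) = 165.0 J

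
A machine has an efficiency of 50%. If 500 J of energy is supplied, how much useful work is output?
W_out = η·W_in = 0.5·500 = 250.0 J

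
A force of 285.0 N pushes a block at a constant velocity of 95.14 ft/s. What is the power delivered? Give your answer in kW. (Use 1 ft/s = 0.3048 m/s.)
Convert to SI: F = 285.0 N, v = 28.9987 m/s
P = Fv = (285.0)(28.9987) = 8264.62 W = 8.265 kW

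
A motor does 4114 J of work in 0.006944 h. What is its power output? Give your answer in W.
Convert to SI: W = 4114.0 J, t = 24.9984 s
P = W/t = 4114.0/24.9984 = 164.6 W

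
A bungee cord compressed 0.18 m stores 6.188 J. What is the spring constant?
k = 2·PE/x² = 2·6.188/(0.18)² = 382.0 N/m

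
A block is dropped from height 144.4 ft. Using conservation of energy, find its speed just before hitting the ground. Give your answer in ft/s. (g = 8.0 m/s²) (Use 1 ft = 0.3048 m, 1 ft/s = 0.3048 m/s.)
Convert to SI: h = 44.0131 m
mgh = ½mv² ⇒ v = √(2gh) = √(2·8.0·44.0131) = 26.537 m/s = 87.06 ft/s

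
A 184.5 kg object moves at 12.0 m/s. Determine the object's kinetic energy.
KE = ½mv² = ½(184.5)(12.0)² = 13280 J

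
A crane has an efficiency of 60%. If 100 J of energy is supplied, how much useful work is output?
W_out = η·W_in = 0.6·100 = 60.0 J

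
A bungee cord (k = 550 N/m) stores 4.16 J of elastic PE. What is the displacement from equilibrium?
x = √(2·PE/k) = √(2·4.16/550) = 0.123 m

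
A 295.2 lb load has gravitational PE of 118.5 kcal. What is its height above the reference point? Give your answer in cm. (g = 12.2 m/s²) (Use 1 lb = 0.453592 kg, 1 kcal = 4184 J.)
Convert to SI: m = 133.9 kg, PE = 495804 J
h = PE/(mg) = 495804/(133.9·12.2) = 303.507 m = 30350 cm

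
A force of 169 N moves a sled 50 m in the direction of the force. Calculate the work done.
W = F·d = (169)(50) = 8450 J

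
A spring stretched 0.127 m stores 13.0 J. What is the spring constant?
k = 2·PE/x² = 2·13.0/(0.127)² = 1612 N/m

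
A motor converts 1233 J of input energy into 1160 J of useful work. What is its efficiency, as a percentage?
η = W_out/W_in = 1160/1233 = 94.08%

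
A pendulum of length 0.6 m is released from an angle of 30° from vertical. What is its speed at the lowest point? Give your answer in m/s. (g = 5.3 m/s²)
h = L(1 − cosθ) = 0.6(1 − cos30°) = 0.0803848 m
v = √(2gh) = √(2·5.3·0.0803848) = 0.9231 m/s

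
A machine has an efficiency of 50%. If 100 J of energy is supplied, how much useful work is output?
W_out = η·W_in = 0.5·100 = 50.0 J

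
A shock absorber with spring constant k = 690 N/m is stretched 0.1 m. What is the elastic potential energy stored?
PE = ½kx² = ½(690)(0.1)² = 3.45 J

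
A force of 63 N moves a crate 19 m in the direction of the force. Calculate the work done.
W = F·d = (63)(19) = 1197 J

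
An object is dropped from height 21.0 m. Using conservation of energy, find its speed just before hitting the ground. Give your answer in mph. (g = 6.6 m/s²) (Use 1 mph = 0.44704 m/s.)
mgh = ½mv² ⇒ v = √(2gh) = √(2·6.6·21.0) = 16.6493 m/s = 37.24 mph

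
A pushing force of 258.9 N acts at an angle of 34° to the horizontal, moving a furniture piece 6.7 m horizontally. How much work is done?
W = F·d·cosθ = (258.9)(6.7)cos(34°) = 1438 J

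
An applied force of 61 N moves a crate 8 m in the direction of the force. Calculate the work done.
W = F·d = (61)(8) = 488.0 J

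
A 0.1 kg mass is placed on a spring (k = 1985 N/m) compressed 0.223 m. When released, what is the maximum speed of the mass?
½kx² = ½mv² ⇒ v = x√(k/m) = (0.223)√(1985/0.1) = 31.42 m/s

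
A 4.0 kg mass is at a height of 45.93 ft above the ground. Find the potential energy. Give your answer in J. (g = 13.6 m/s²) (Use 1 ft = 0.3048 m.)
Convert to SI: m = 4.0 kg, h = 13.9995 m
PE = mgh = (4.0)(13.6)(13.9995) = 761.6 J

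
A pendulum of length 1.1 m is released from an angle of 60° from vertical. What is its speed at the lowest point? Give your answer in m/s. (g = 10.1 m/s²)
h = L(1 − cosθ) = 1.1(1 − cos60°) = 0.55 m
v = √(2gh) = √(2·10.1·0.55) = 3.333 m/s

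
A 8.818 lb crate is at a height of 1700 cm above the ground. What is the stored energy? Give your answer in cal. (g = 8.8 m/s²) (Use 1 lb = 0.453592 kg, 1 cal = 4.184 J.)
Convert to SI: m = 3.99977 kg, h = 17.0 m
PE = mgh = (3.99977)(8.8)(17.0) = 598.366 J = 143.0 cal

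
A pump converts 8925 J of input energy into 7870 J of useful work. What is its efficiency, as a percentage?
η = W_out/W_in = 7870/8925 = 88.18%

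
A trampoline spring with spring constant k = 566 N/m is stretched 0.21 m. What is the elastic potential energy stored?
PE = ½kx² = ½(566)(0.21)² = 12.48 J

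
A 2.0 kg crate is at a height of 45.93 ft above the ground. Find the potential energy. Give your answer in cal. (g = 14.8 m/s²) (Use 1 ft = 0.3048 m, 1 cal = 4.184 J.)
Convert to SI: m = 2.0 kg, h = 13.9995 m
PE = mgh = (2.0)(14.8)(13.9995) = 414.384 J = 99.04 cal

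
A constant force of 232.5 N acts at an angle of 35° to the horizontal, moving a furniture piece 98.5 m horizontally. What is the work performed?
W = F·d·cosθ = (232.5)(98.5)cos(35°) = 18760 J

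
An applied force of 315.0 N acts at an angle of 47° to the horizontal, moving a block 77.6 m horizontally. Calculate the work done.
W = F·d·cosθ = (315.0)(77.6)cos(47°) = 16670 J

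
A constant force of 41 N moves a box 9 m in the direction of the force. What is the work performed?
W = F·d = (41)(9) = 369.0 J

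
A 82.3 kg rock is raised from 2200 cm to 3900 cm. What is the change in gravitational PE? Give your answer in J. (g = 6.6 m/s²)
Convert to SI: m = 82.3 kg, Δh = 17.0 m
ΔPE = mgΔh = (82.3)(6.6)(17.0) = 9234 J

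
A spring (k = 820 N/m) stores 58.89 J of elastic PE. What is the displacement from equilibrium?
x = √(2·PE/k) = √(2·58.89/820) = 0.379 m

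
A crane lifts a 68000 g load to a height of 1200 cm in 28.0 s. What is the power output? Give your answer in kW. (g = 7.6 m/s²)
Convert to SI: m = 68.0 kg, h = 12.0 m, t = 28.0 s
P = mgh/t = (68.0)(7.6)(12.0)/28.0 = 221.486 W = 0.2215 kW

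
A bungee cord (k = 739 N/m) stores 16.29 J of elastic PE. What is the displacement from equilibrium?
x = √(2·PE/k) = √(2·16.29/739) = 0.21 m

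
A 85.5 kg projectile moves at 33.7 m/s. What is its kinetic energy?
KE = ½mv² = ½(85.5)(33.7)² = 48550 J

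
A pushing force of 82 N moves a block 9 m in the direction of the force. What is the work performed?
W = F·d = (82)(9) = 738.0 J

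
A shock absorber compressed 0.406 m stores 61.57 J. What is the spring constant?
k = 2·PE/x² = 2·61.57/(0.406)² = 747.0 N/m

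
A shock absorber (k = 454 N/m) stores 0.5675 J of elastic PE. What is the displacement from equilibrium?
x = √(2·PE/k) = √(2·0.5675/454) = 0.05 m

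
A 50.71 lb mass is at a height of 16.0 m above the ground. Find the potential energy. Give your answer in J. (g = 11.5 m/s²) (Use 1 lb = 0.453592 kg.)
Convert to SI: m = 23.0017 kg, h = 16.0 m
PE = mgh = (23.0017)(11.5)(16.0) = 4232 J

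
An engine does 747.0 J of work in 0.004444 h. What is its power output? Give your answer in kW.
Convert to SI: W = 747.0 J, t = 15.9984 s
P = W/t = 747.0/15.9984 = 46.6922 W = 0.04669 kW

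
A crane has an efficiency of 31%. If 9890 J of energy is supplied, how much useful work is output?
W_out = η·W_in = 0.31·9890 = 3065.9 J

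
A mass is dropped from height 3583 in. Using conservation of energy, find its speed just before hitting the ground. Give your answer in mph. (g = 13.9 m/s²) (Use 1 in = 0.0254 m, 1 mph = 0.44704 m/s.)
Convert to SI: h = 91.0082 m
mgh = ½mv² ⇒ v = √(2gh) = √(2·13.9·91.0082) = 50.2994 m/s = 112.5 mph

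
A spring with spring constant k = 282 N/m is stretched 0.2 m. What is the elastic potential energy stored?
PE = ½kx² = ½(282)(0.2)² = 5.64 J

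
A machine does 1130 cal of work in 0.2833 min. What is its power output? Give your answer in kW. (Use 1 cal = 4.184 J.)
Convert to SI: W = 4727.92 J, t = 16.998 s
P = W/t = 4727.92/16.998 = 278.146 W = 0.2781 kW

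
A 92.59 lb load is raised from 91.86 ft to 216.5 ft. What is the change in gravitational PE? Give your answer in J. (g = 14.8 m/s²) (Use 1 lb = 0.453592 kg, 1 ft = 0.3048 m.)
Convert to SI: m = 41.9981 kg, Δh = 37.9903 m
ΔPE = mgΔh = (41.9981)(14.8)(37.9903) = 23610 J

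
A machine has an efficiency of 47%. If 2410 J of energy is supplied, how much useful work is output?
W_out = η·W_in = 0.47·2410 = 1132.7 J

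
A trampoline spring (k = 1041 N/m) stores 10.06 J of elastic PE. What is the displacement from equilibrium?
x = √(2·PE/k) = √(2·10.06/1041) = 0.139 m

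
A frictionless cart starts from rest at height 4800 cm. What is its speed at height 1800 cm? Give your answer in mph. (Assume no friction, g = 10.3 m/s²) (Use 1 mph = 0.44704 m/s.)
Convert to SI: h₁−h₂ = 30.0 m
mgh₁ = mgh₂ + ½mv² ⇒ v = √(2g(h₁−h₂)) = √(2·10.3·30.0) = 24.8596 m/s = 55.61 mph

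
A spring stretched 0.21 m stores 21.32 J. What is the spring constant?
k = 2·PE/x² = 2·21.32/(0.21)² = 966.9 N/m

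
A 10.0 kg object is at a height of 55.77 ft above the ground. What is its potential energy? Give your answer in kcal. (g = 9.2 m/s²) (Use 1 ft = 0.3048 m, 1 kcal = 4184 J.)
Convert to SI: m = 10.0 kg, h = 16.9987 m
PE = mgh = (10.0)(9.2)(16.9987) = 1563.88 J = 0.3738 kcal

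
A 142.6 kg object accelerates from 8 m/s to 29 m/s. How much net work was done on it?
W = ΔKE = ½m(v₂² − v₁²) = ½(142.6)(29² − 8²) = 55400.1 J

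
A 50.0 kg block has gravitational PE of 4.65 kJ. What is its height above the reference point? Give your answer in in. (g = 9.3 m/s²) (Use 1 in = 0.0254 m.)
Convert to SI: m = 50.0 kg, PE = 4650.0 J
h = PE/(mg) = 4650.0/(50.0·9.3) = 10.0 m = 393.7 in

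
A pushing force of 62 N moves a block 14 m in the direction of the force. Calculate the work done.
W = F·d = (62)(14) = 868.0 J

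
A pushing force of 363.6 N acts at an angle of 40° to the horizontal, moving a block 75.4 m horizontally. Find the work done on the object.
W = F·d·cosθ = (363.6)(75.4)cos(40°) = 21000 J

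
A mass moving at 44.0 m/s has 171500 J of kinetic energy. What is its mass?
m = 2·KE/v² = 2·171500/(44.0)² = 177.2 kg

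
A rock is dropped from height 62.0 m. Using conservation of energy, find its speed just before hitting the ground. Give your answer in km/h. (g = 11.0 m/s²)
mgh = ½mv² ⇒ v = √(2gh) = √(2·11.0·62.0) = 36.9324 m/s = 133.0 km/h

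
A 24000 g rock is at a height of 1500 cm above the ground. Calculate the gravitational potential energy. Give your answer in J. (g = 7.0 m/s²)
Convert to SI: m = 24.0 kg, h = 15.0 m
PE = mgh = (24.0)(7.0)(15.0) = 2520 J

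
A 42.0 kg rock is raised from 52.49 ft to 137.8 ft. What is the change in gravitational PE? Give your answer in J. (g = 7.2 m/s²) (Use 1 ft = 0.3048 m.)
Convert to SI: m = 42.0 kg, Δh = 26.0025 m
ΔPE = mgΔh = (42.0)(7.2)(26.0025) = 7863 J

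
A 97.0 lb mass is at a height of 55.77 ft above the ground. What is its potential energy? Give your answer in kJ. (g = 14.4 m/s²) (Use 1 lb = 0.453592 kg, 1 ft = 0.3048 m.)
Convert to SI: m = 43.9984 kg, h = 16.9987 m
PE = mgh = (43.9984)(14.4)(16.9987) = 10770.0 J = 10.77 kJ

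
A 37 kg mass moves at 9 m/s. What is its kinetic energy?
KE = ½mv² = ½(37)(9)² = 1498.5 J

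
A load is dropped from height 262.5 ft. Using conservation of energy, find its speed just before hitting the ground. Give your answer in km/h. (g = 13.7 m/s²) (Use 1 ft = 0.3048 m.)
Convert to SI: h = 80.01 m
mgh = ½mv² ⇒ v = √(2gh) = √(2·13.7·80.01) = 46.8217 m/s = 168.6 km/h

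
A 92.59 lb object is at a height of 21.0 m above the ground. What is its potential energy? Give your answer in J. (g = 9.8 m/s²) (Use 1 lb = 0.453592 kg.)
Convert to SI: m = 41.9981 kg, h = 21.0 m
PE = mgh = (41.9981)(9.8)(21.0) = 8643 J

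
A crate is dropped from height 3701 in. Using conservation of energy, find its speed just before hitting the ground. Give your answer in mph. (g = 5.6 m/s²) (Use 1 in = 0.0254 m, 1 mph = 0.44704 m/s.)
Convert to SI: h = 94.0054 m
mgh = ½mv² ⇒ v = √(2gh) = √(2·5.6·94.0054) = 32.4478 m/s = 72.58 mph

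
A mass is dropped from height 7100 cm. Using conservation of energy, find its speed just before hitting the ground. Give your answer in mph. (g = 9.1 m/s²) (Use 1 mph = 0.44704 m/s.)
Convert to SI: h = 71.0 m
mgh = ½mv² ⇒ v = √(2gh) = √(2·9.1·71.0) = 35.9472 m/s = 80.41 mph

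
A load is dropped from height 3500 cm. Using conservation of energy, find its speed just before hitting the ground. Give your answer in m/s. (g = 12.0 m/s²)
Convert to SI: h = 35.0 m
mgh = ½mv² ⇒ v = √(2gh) = √(2·12.0·35.0) = 28.98 m/s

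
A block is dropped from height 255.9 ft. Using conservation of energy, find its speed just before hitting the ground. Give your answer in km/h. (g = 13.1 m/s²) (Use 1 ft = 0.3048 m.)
Convert to SI: h = 77.9983 m
mgh = ½mv² ⇒ v = √(2gh) = √(2·13.1·77.9983) = 45.2057 m/s = 162.7 km/h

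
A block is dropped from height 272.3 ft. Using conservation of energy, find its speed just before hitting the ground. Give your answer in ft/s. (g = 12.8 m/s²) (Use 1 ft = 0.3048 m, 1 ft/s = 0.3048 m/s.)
Convert to SI: h = 82.997 m
mgh = ½mv² ⇒ v = √(2gh) = √(2·12.8·82.997) = 46.0947 m/s = 151.2 ft/s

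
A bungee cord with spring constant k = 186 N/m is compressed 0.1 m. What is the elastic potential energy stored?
PE = ½kx² = ½(186)(0.1)² = 0.93 J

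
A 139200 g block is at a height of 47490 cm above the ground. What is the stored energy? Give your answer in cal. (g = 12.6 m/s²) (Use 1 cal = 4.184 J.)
Convert to SI: m = 139.2 kg, h = 474.9 m
PE = mgh = (139.2)(12.6)(474.9) = 832937 J = 199100 cal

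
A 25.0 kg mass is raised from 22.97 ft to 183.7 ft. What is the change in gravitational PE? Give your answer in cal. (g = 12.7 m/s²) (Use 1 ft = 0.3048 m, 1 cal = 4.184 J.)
Convert to SI: m = 25.0 kg, Δh = 48.9905 m
ΔPE = mgΔh = (25.0)(12.7)(48.9905) = 15554.5 J = 3718 cal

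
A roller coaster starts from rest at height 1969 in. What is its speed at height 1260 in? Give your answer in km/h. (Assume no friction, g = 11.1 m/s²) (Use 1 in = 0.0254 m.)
Convert to SI: h₁−h₂ = 18.0086 m
mgh₁ = mgh₂ + ½mv² ⇒ v = √(2g(h₁−h₂)) = √(2·11.1·18.0086) = 19.9948 m/s = 71.98 km/h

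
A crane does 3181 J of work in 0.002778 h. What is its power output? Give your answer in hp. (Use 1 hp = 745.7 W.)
Convert to SI: W = 3181.0 J, t = 10.0008 s
P = W/t = 3181.0/10.0008 = 318.075 W = 0.4265 hp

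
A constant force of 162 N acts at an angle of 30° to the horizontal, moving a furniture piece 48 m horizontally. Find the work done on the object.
W = F·d·cosθ = (162)(48)cos(30°) = 6734 J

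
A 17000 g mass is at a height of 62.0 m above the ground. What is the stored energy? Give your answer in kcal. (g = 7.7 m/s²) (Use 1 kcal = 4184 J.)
Convert to SI: m = 17.0 kg, h = 62.0 m
PE = mgh = (17.0)(7.7)(62.0) = 8115.8 J = 1.94 kcal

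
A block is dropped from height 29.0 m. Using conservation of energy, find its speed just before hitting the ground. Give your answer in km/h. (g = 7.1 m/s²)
mgh = ½mv² ⇒ v = √(2gh) = √(2·7.1·29.0) = 20.2929 m/s = 73.05 km/h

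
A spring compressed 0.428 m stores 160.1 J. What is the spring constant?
k = 2·PE/x² = 2·160.1/(0.428)² = 1748 N/m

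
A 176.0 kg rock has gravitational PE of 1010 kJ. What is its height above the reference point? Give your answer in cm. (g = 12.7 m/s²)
Convert to SI: m = 176.0 kg, PE = 1010000 J
h = PE/(mg) = 1010000/(176.0·12.7) = 451.861 m = 45190 cm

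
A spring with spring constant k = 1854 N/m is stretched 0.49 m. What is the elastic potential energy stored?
PE = ½kx² = ½(1854)(0.49)² = 222.6 J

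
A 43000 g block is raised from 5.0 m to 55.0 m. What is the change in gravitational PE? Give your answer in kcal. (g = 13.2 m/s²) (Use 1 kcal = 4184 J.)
Convert to SI: m = 43.0 kg, Δh = 50.0 m
ΔPE = mgΔh = (43.0)(13.2)(50.0) = 28380.0 J = 6.783 kcal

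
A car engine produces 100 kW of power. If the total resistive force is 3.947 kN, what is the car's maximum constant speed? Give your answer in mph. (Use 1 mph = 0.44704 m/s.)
Convert to SI: F = 3947.0 N
P = Fv ⇒ v = P/F = 100000 W/3947.0 N = 25.3357 m/s = 56.67 mph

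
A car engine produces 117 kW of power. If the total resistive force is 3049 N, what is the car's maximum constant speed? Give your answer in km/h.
P = Fv ⇒ v = P/F = 117000 W/3049.0 N = 38.3732 m/s = 138.1 km/h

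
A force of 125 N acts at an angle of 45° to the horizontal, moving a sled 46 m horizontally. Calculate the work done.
W = F·d·cosθ = (125)(46)cos(45°) = 4066 J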